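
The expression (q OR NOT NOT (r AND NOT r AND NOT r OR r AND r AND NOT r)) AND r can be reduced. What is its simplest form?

(q OR NOT NOT (r AND NOT r AND NOT r OR r AND r AND NOT r)) AND r
= (q OR NOT NOT (r AND NOT r)) AND r   — distribution
= (q OR r AND NOT r) AND r   — double negation
= q AND r   — complement / identity

q AND r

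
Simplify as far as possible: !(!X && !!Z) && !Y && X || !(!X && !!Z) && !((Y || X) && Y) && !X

(X || !Z) && !Y

!(!X && !!Z) && !Y && X || !(!X && !!Z) && !((Y || X) && Y) && !X
= !(!X && !!Z) && !Y && X || !(!X && !!Z) && !Y && !X   (absorption)
= !(!X && !!Z) && !Y   (distribution)
= (X || !Z) && !Y   (De Morgan)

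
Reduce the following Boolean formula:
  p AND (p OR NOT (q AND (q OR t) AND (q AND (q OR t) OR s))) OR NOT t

p AND (p OR NOT (q AND (q OR t) AND (q AND (q OR t) OR s))) OR NOT t
= p AND (p OR NOT (q AND (q OR t))) OR NOT t
= p AND (p OR NOT q) OR NOT t
= p OR NOT t

p OR NOT t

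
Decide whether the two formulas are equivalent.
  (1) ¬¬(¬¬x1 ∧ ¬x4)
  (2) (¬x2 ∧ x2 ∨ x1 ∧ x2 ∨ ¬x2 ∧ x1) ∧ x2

E1: ¬¬(¬¬x1 ∧ ¬x4)
    = ¬¬(x1 ∧ ¬x4)   [double negation]
    = x1 ∧ ¬x4   [double negation]
E2: (¬x2 ∧ x2 ∨ x1 ∧ x2 ∨ ¬x2 ∧ x1) ∧ x2
    = (x1 ∧ x2 ∨ ¬x2 ∧ x1) ∧ x2   [complement / identity]
    = x1 ∧ x2   [distribution]
These differ: at x1=1, x2=0, x4=0, E1 = 1 but E2 = 0.

No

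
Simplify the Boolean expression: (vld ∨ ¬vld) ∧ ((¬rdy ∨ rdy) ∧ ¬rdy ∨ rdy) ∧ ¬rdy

¬rdy

(vld ∨ ¬vld) ∧ ((¬rdy ∨ rdy) ∧ ¬rdy ∨ rdy) ∧ ¬rdy
= (vld ∨ ¬vld) ∧ (¬rdy ∨ rdy) ∧ ¬rdy   — complement / identity
= (vld ∨ ¬vld) ∧ ¬rdy   — complement / identity
= ¬rdy   — complement / identity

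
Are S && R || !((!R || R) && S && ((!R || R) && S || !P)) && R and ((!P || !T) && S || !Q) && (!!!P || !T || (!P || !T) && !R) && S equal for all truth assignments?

No

E1: S && R || !((!R || R) && S && ((!R || R) && S || !P)) && R
    = S && R || !((!R || R) && S) && R   (absorption)
    = S && R || !S && R   (complement / identity)
    = R   (distribution)
E2: ((!P || !T) && S || !Q) && (!!!P || !T || (!P || !T) && !R) && S
    = ((!P || !T) && S || !Q) && (!P || !T || (!P || !T) && !R) && S   (double negation)
    = ((!P || !T) && S || !Q) && (!P || !T) && S   (absorption)
    = (!P || !T) && S   (absorption)
These differ: at P=0, Q=0, R=1, S=0, T=0, E1 = 1 but E2 = 0.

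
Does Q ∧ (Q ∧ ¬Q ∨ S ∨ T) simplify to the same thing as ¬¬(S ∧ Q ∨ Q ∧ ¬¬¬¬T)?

Yes

E1: Q ∧ (Q ∧ ¬Q ∨ S ∨ T)
    = Q ∧ (S ∨ T)   [complement / identity]
E2: ¬¬(S ∧ Q ∨ Q ∧ ¬¬¬¬T)
    = ¬¬(S ∧ Q ∨ Q ∧ ¬¬T)   [double negation]
    = ¬¬(Q ∧ (S ∨ ¬¬T))   [distribution]
    = Q ∧ (S ∨ ¬¬T)   [double negation]
    = Q ∧ (S ∨ T)   [double negation]
Both reduce to Q ∧ (S ∨ T), so they are equivalent.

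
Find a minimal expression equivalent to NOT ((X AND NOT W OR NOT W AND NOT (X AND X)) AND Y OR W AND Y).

NOT ((X AND NOT W OR NOT W AND NOT (X AND X)) AND Y OR W AND Y)
= NOT ((X AND NOT W OR NOT W AND NOT X) AND Y OR W AND Y)
= NOT (NOT W AND Y OR W AND Y)
= NOT Y

NOT Y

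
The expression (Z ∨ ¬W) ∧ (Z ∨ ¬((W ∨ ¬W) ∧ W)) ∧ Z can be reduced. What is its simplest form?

Z

(Z ∨ ¬W) ∧ (Z ∨ ¬((W ∨ ¬W) ∧ W)) ∧ Z
= (Z ∨ ¬W) ∧ (Z ∨ ¬W) ∧ Z
= (Z ∨ ¬W) ∧ Z
= Z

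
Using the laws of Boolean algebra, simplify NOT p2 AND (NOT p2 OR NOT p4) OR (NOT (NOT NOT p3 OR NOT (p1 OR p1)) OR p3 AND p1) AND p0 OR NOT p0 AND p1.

NOT p2 AND (NOT p2 OR NOT p4) OR (NOT (NOT NOT p3 OR NOT (p1 OR p1)) OR p3 AND p1) AND p0 OR NOT p0 AND p1
= NOT p2 AND (NOT p2 OR NOT p4) OR (NOT p3 AND (p1 OR p1) OR p3 AND p1) AND p0 OR NOT p0 AND p1   (De Morgan)
= NOT p2 OR (NOT p3 AND (p1 OR p1) OR p3 AND p1) AND p0 OR NOT p0 AND p1   (absorption)
= NOT p2 OR (NOT p3 AND p1 OR p3 AND p1) AND p0 OR NOT p0 AND p1   (idempotence)
= NOT p2 OR p1 AND p0 OR NOT p0 AND p1   (distribution)
= NOT p2 OR p1   (distribution)

NOT p2 OR p1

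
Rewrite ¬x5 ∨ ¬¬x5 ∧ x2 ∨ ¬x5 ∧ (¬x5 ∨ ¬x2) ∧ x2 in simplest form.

¬x5 ∨ ¬¬x5 ∧ x2 ∨ ¬x5 ∧ (¬x5 ∨ ¬x2) ∧ x2
= ¬x5 ∨ x5 ∧ x2 ∨ ¬x5 ∧ (¬x5 ∨ ¬x2) ∧ x2   [double negation]
= ¬x5 ∨ x5 ∧ x2 ∨ ¬x5 ∧ x2   [absorption]
= ¬x5 ∨ x2   [distribution]

¬x5 ∨ x2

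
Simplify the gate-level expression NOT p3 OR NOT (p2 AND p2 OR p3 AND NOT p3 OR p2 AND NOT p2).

NOT p3 OR NOT (p2 AND p2 OR p3 AND NOT p3 OR p2 AND NOT p2)
= NOT p3 OR NOT (p2 AND p2 OR p2 AND NOT p2)
= NOT p3 OR NOT p2

NOT p3 OR NOT p2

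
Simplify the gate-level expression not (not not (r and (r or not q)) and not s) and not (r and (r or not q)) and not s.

not (not not (r and (r or not q)) and not s) and not (r and (r or not q)) and not s
= (not (r and (r or not q)) or s) and not (r and (r or not q)) and not s
= not (r and (r or not q)) and not s
= not r and not s

not r and not s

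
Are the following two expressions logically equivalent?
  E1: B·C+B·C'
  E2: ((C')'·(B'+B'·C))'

E1: B·C+B·C'
    = B   — distribution
E2: ((C')'·(B'+B'·C))'
    = ((C')'·B')'   — absorption
    = C'+B   — De Morgan
These differ: at B=0, C=0, E1 = 0 but E2 = 1.

No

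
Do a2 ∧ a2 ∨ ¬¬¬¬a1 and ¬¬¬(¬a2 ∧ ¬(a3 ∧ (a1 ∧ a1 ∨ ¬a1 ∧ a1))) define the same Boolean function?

E1: a2 ∧ a2 ∨ ¬¬¬¬a1
    = a2 ∧ a2 ∨ ¬¬a1   (double negation)
    = a2 ∨ ¬¬a1   (idempotence)
    = a2 ∨ a1   (double negation)
E2: ¬¬¬(¬a2 ∧ ¬(a3 ∧ (a1 ∧ a1 ∨ ¬a1 ∧ a1)))
    = ¬(¬a2 ∧ ¬(a3 ∧ (a1 ∧ a1 ∨ ¬a1 ∧ a1)))   (double negation)
    = a2 ∨ a3 ∧ (a1 ∧ a1 ∨ ¬a1 ∧ a1)   (De Morgan)
    = a2 ∨ a3 ∧ a1   (distribution)
These differ: at a1=1, a2=0, a3=0, E1 = 1 but E2 = 0.

No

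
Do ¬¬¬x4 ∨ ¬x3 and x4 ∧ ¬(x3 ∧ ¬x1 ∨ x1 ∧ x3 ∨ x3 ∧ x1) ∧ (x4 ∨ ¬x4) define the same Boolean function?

E1: ¬¬¬x4 ∨ ¬x3
    = ¬x4 ∨ ¬x3   (double negation)
E2: x4 ∧ ¬(x3 ∧ ¬x1 ∨ x1 ∧ x3 ∨ x3 ∧ x1) ∧ (x4 ∨ ¬x4)
    = x4 ∧ ¬(x3 ∨ x3 ∧ x1) ∧ (x4 ∨ ¬x4)   (distribution)
    = x4 ∧ ¬x3 ∧ (x4 ∨ ¬x4)   (absorption)
    = x4 ∧ ¬x3   (complement / identity)
These differ: at x1=0, x3=1, x4=0, E1 = 1 but E2 = 0.

No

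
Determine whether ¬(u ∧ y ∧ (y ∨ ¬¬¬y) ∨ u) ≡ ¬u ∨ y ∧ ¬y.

Yes

E1: ¬(u ∧ y ∧ (y ∨ ¬¬¬y) ∨ u)
    = ¬(u ∧ y ∧ (y ∨ ¬y) ∨ u)   (double negation)
    = ¬(u ∧ y ∨ u)   (complement / identity)
    = ¬u   (absorption)
E2: ¬u ∨ y ∧ ¬y
    = ¬u   (complement / identity)
Both reduce to ¬u, so they are equivalent.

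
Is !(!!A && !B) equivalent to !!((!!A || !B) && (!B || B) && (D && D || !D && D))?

E1: !(!!A && !B)
    = !A || B   (De Morgan)
E2: !!((!!A || !B) && (!B || B) && (D && D || !D && D))
    = !!((!!A || !B) && (D && D || !D && D))   (complement / identity)
    = (!!A || !B) && (D && D || !D && D)   (double negation)
    = (A || !B) && (D && D || !D && D)   (double negation)
    = (A || !B) && D   (distribution)
These differ: at A=0, B=1, D=0, E1 = 1 but E2 = 0.

No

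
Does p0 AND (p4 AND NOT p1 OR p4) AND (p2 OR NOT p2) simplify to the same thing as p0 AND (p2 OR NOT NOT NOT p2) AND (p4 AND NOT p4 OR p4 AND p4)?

E1: p0 AND (p4 AND NOT p1 OR p4) AND (p2 OR NOT p2)
    = p0 AND (p4 AND NOT p1 OR p4)   [complement / identity]
    = p0 AND p4   [absorption]
E2: p0 AND (p2 OR NOT NOT NOT p2) AND (p4 AND NOT p4 OR p4 AND p4)
    = p0 AND (p2 OR NOT NOT NOT p2) AND p4   [distribution]
    = p0 AND (p2 OR NOT p2) AND p4   [double negation]
    = p0 AND p4   [complement / identity]
Both reduce to p0 AND p4, so they are equivalent.

Yes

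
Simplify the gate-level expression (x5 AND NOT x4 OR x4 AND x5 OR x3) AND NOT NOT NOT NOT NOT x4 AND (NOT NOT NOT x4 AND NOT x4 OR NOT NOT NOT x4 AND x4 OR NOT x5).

(x5 AND NOT x4 OR x4 AND x5 OR x3) AND NOT NOT NOT NOT NOT x4 AND (NOT NOT NOT x4 AND NOT x4 OR NOT NOT NOT x4 AND x4 OR NOT x5)
= (x5 AND NOT x4 OR x4 AND x5 OR x3) AND NOT NOT NOT NOT NOT x4 AND (NOT NOT NOT x4 OR NOT x5)   (distribution)
= (x5 OR x3) AND NOT NOT NOT NOT NOT x4 AND (NOT NOT NOT x4 OR NOT x5)   (distribution)
= (x5 OR x3) AND NOT NOT NOT x4 AND (NOT NOT NOT x4 OR NOT x5)   (double negation)
= (x5 OR x3) AND NOT NOT NOT x4   (absorption)
= (x5 OR x3) AND NOT x4   (double negation)

(x5 OR x3) AND NOT x4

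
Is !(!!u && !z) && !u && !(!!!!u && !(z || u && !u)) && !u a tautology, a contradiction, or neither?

neither

!(!!u && !z) && !u && !(!!!!u && !(z || u && !u)) && !u
= !(!!u && !z) && !u && !(!!!!u && !z) && !u
= !(!!u && !z) && !u && !(!!u && !z) && !u
= !(!!u && !z) && !u
= (!u || z) && !u
= !u
This depends on u, so it is not a constant.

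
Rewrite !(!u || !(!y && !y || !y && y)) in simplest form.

u && !y

!(!u || !(!y && !y || !y && y))
= !(!u || !!y)
= u && !y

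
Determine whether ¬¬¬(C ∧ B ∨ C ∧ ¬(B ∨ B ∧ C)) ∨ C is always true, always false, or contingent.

¬¬¬(C ∧ B ∨ C ∧ ¬(B ∨ B ∧ C)) ∨ C
= ¬¬¬(C ∧ B ∨ C ∧ ¬B) ∨ C   [absorption]
= ¬(C ∧ B ∨ C ∧ ¬B) ∨ C   [double negation]
= ¬C ∨ C   [distribution]
= True   [complement]

always true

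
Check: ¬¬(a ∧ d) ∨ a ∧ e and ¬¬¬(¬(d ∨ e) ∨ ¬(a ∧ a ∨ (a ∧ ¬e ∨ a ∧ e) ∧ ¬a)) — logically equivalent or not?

Yes

E1: ¬¬(a ∧ d) ∨ a ∧ e
    = a ∧ d ∨ a ∧ e   — double negation
    = (d ∨ e) ∧ a   — distribution
E2: ¬¬¬(¬(d ∨ e) ∨ ¬(a ∧ a ∨ (a ∧ ¬e ∨ a ∧ e) ∧ ¬a))
    = ¬¬¬(¬(d ∨ e) ∨ ¬(a ∧ a ∨ a ∧ ¬a))   — distribution
    = ¬(¬(d ∨ e) ∨ ¬(a ∧ a ∨ a ∧ ¬a))   — double negation
    = (d ∨ e) ∧ (a ∧ a ∨ a ∧ ¬a)   — De Morgan
    = (d ∨ e) ∧ a   — distribution
Both reduce to (d ∨ e) ∧ a, so they are equivalent.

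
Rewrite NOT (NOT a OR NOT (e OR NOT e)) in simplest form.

NOT (NOT a OR NOT (e OR NOT e))
= a AND (e OR NOT e)
= a

a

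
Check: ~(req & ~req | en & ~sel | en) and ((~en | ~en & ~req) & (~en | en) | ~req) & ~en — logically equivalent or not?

E1: ~(req & ~req | en & ~sel | en)
    = ~(en & ~sel | en)   (complement / identity)
    = ~en   (absorption)
E2: ((~en | ~en & ~req) & (~en | en) | ~req) & ~en
    = (~en & (~en | en) | ~req) & ~en   (absorption)
    = (~en | ~req) & ~en   (complement / identity)
    = ~en   (absorption)
Both reduce to ~en, so they are equivalent.

Yes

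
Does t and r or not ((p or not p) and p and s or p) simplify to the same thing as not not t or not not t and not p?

E1: t and r or not ((p or not p) and p and s or p)
    = t and r or not (p and s or p)
    = t and r or not p
E2: not not t or not not t and not p
    = not not t
    = t
These differ: at p=0, r=1, s=0, t=0, E1 = 1 but E2 = 0.

No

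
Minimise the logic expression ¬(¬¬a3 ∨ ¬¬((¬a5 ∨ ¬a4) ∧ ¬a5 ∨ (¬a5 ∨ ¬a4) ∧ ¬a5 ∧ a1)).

¬a3 ∧ a5

¬(¬¬a3 ∨ ¬¬((¬a5 ∨ ¬a4) ∧ ¬a5 ∨ (¬a5 ∨ ¬a4) ∧ ¬a5 ∧ a1))
= ¬(¬¬a3 ∨ ¬¬((¬a5 ∨ ¬a4) ∧ ¬a5))   [absorption]
= ¬a3 ∧ ¬((¬a5 ∨ ¬a4) ∧ ¬a5)   [De Morgan]
= ¬a3 ∧ ¬¬a5   [absorption]
= ¬a3 ∧ a5   [double negation]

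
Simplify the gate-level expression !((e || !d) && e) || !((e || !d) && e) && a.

!((e || !d) && e) || !((e || !d) && e) && a
= !((e || !d) && e)   (absorption)
= !e   (absorption)

!e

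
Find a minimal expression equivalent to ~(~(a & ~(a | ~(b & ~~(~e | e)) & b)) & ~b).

~(~(a & ~(a | ~(b & ~~(~e | e)) & b)) & ~b)
= ~(~(a & ~(a | ~(b & (~e | e)) & b)) & ~b)   (double negation)
= a & ~(a | ~(b & (~e | e)) & b) | b   (De Morgan)
= a & ~(a | ~b & b) | b   (complement / identity)
= a & ~a | b   (complement / identity)
= b   (complement / identity)

b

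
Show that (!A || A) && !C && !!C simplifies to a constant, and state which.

false

(!A || A) && !C && !!C
= !C && !!C
= !C && C
= false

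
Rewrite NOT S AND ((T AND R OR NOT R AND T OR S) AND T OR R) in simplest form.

NOT S AND (T OR R)

NOT S AND ((T AND R OR NOT R AND T OR S) AND T OR R)
= NOT S AND ((T OR S) AND T OR R)   [distribution]
= NOT S AND (T OR R)   [absorption]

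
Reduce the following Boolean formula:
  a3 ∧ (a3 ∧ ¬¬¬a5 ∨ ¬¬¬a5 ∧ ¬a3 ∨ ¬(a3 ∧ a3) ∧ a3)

a3 ∧ ¬a5

a3 ∧ (a3 ∧ ¬¬¬a5 ∨ ¬¬¬a5 ∧ ¬a3 ∨ ¬(a3 ∧ a3) ∧ a3)
= a3 ∧ (a3 ∧ ¬¬¬a5 ∨ ¬¬¬a5 ∧ ¬a3 ∨ ¬a3 ∧ a3)   (idempotence)
= a3 ∧ (¬¬¬a5 ∨ ¬a3 ∧ a3)   (distribution)
= a3 ∧ ¬¬¬a5   (complement / identity)
= a3 ∧ ¬a5   (double negation)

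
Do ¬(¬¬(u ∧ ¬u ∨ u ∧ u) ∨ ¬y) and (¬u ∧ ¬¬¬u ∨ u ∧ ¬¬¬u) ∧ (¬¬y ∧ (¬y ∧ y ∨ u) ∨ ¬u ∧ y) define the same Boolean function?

Yes

E1: ¬(¬¬(u ∧ ¬u ∨ u ∧ u) ∨ ¬y)
    = ¬(¬¬u ∨ ¬y)
    = ¬u ∧ y
E2: (¬u ∧ ¬¬¬u ∨ u ∧ ¬¬¬u) ∧ (¬¬y ∧ (¬y ∧ y ∨ u) ∨ ¬u ∧ y)
    = ¬¬¬u ∧ (¬¬y ∧ (¬y ∧ y ∨ u) ∨ ¬u ∧ y)
    = ¬u ∧ (¬¬y ∧ (¬y ∧ y ∨ u) ∨ ¬u ∧ y)
    = ¬u ∧ (y ∧ (¬y ∧ y ∨ u) ∨ ¬u ∧ y)
    = ¬u ∧ (y ∧ u ∨ ¬u ∧ y)
    = ¬u ∧ y
Both reduce to ¬u ∧ y, so they are equivalent.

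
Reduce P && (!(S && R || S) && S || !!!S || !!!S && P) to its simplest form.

P && (!(S && R || S) && S || !!!S || !!!S && P)
= P && (!S && S || !!!S || !!!S && P)
= P && (!S && S || !!!S)
= P && !!!S
= P && !S

P && !S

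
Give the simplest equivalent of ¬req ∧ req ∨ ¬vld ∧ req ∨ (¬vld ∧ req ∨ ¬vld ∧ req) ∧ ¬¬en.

¬req ∧ req ∨ ¬vld ∧ req ∨ (¬vld ∧ req ∨ ¬vld ∧ req) ∧ ¬¬en
= ¬vld ∧ req ∨ (¬vld ∧ req ∨ ¬vld ∧ req) ∧ ¬¬en
= ¬vld ∧ req ∨ ¬vld ∧ req ∧ ¬¬en
= ¬vld ∧ req ∨ ¬vld ∧ req ∧ en
= ¬vld ∧ req

¬vld ∧ req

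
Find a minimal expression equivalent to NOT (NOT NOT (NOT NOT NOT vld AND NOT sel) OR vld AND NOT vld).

vld OR sel

NOT (NOT NOT (NOT NOT NOT vld AND NOT sel) OR vld AND NOT vld)
= NOT (NOT NOT NOT vld AND NOT sel OR vld AND NOT vld)
= NOT (NOT NOT NOT vld AND NOT sel)
= NOT (NOT vld AND NOT sel)
= vld OR sel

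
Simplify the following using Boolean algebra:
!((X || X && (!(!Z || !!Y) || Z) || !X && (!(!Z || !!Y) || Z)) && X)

!X

!((X || X && (!(!Z || !!Y) || Z) || !X && (!(!Z || !!Y) || Z)) && X)
= !((X || !(!Z || !!Y) || Z) && X)   [distribution]
= !((X || Z && !Y || Z) && X)   [De Morgan]
= !((X || Z) && X)   [absorption]
= !X   [absorption]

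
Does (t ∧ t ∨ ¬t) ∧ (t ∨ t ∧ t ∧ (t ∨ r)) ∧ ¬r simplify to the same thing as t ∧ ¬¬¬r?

E1: (t ∧ t ∨ ¬t) ∧ (t ∨ t ∧ t ∧ (t ∨ r)) ∧ ¬r
    = (t ∧ t ∨ ¬t) ∧ (t ∨ t ∧ t) ∧ ¬r
    = (¬t ∧ t ∨ t ∧ t) ∧ ¬r
    = t ∧ ¬r
E2: t ∧ ¬¬¬r
    = t ∧ ¬r
Both reduce to t ∧ ¬r, so they are equivalent.

Yes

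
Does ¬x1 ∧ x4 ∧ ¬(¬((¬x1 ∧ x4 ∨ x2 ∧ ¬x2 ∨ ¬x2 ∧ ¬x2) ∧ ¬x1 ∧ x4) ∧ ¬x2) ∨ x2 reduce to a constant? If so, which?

no

¬x1 ∧ x4 ∧ ¬(¬((¬x1 ∧ x4 ∨ x2 ∧ ¬x2 ∨ ¬x2 ∧ ¬x2) ∧ ¬x1 ∧ x4) ∧ ¬x2) ∨ x2
= ¬x1 ∧ x4 ∧ ¬(¬((¬x1 ∧ x4 ∨ ¬x2) ∧ ¬x1 ∧ x4) ∧ ¬x2) ∨ x2
= ¬x1 ∧ x4 ∧ ¬(¬(¬x1 ∧ x4) ∧ ¬x2) ∨ x2
= ¬x1 ∧ x4 ∧ (¬x1 ∧ x4 ∨ x2) ∨ x2
= ¬x1 ∧ x4 ∨ x2
This depends on x1, x2, x4, so it is not a constant.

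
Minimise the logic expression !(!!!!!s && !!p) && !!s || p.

s || p

!(!!!!!s && !!p) && !!s || p
= !(!!!s && !!p) && !!s || p   (double negation)
= (!!s || !p) && !!s || p   (De Morgan)
= !!s || p   (absorption)
= s || p   (double negation)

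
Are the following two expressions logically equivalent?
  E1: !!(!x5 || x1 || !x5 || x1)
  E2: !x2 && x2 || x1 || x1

No

E1: !!(!x5 || x1 || !x5 || x1)
    = !!(!x5 || x1)   — idempotence
    = !x5 || x1   — double negation
E2: !x2 && x2 || x1 || x1
    = x1 || x1   — complement / identity
    = x1   — idempotence
These differ: at x1=0, x2=0, x5=0, E1 = 1 but E2 = 0.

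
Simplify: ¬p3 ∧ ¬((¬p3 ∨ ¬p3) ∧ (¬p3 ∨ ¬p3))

False

¬p3 ∧ ¬((¬p3 ∨ ¬p3) ∧ (¬p3 ∨ ¬p3))
= ¬p3 ∧ ¬(¬p3 ∨ ¬p3)   — idempotence
= ¬p3 ∧ p3 ∧ p3   — De Morgan
= ¬p3 ∧ p3   — idempotence
= False   — complement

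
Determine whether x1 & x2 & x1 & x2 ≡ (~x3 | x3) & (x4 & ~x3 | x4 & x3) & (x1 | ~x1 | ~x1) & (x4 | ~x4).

No

E1: x1 & x2 & x1 & x2
    = x1 & x2
E2: (~x3 | x3) & (x4 & ~x3 | x4 & x3) & (x1 | ~x1 | ~x1) & (x4 | ~x4)
    = (x4 & ~x3 | x4 & x3) & (x1 | ~x1 | ~x1) & (x4 | ~x4)
    = (x4 & ~x3 | x4 & x3) & (x1 | ~x1) & (x4 | ~x4)
    = (x4 & ~x3 | x4 & x3) & (x4 | ~x4)
    = x4 & (x4 | ~x4)
    = x4
These differ: at x1=1, x2=1, x3=0, x4=0, E1 = 1 but E2 = 0.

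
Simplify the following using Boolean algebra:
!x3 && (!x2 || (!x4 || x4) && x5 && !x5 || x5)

!x3 && (!x2 || x5)

!x3 && (!x2 || (!x4 || x4) && x5 && !x5 || x5)
= !x3 && (!x2 || x5 && !x5 || x5)
= !x3 && (!x2 || x5)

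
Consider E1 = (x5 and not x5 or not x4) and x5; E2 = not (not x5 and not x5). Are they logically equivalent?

No

E1: (x5 and not x5 or not x4) and x5
    = not x4 and x5   — complement / identity
E2: not (not x5 and not x5)
    = not not x5   — idempotence
    = x5   — double negation
These differ: at x4=1, x5=1, E1 = 0 but E2 = 1.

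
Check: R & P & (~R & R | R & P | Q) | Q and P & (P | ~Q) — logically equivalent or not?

E1: R & P & (~R & R | R & P | Q) | Q
    = R & P & (R & P | Q) | Q   — complement / identity
    = R & P | Q   — absorption
E2: P & (P | ~Q)
    = P   — absorption
These differ: at P=0, Q=1, R=0, E1 = 1 but E2 = 0.

No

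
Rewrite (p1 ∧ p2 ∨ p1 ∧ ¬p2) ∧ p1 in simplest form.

(p1 ∧ p2 ∨ p1 ∧ ¬p2) ∧ p1
= p1 ∧ p1   [distribution]
= p1   [idempotence]

p1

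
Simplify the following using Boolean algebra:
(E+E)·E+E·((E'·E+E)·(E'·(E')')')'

E

(E+E)·E+E·((E'·E+E)·(E'·(E')')')'
= E·E+E·((E'·E+E)·(E'·(E')')')'   [idempotence]
= E·E+E·((E'·E+E)·(E+E'))'   [De Morgan]
= E·E+E·(E·(E+E'))'   [complement / identity]
= E·E+E·E'   [complement / identity]
= E   [distribution]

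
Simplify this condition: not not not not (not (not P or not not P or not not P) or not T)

not not not not (not (not P or not not P or not not P) or not T)
= not not not not (not (not P or not not P) or not T)   [idempotence]
= not not not not (not (not P or P) or not T)   [double negation]
= not not (not (not P or P) or not T)   [double negation]
= not ((not P or P) and T)   [De Morgan]
= not T   [complement / identity]

not T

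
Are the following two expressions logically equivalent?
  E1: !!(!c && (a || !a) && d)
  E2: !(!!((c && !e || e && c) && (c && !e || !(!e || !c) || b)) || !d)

E1: !!(!c && (a || !a) && d)
    = !c && (a || !a) && d   [double negation]
    = !c && d   [complement / identity]
E2: !(!!((c && !e || e && c) && (c && !e || !(!e || !c) || b)) || !d)
    = !(!!((c && !e || e && c) && (c && !e || e && c || b)) || !d)   [De Morgan]
    = !((c && !e || e && c) && (c && !e || e && c || b)) && d   [De Morgan]
    = !(c && !e || e && c) && d   [absorption]
    = !c && d   [distribution]
Both reduce to !c && d, so they are equivalent.

Yes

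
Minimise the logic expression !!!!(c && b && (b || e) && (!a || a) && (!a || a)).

c && b

!!!!(c && b && (b || e) && (!a || a) && (!a || a))
= !!!!(c && b && (b || e) && (!a || a))   [idempotence]
= !!!!(c && b && (!a || a))   [absorption]
= !!(c && b && (!a || a))   [double negation]
= !!(c && b)   [complement / identity]
= c && b   [double negation]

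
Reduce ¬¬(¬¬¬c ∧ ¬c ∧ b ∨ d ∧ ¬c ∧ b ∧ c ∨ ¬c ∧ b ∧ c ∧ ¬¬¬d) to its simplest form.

¬¬(¬¬¬c ∧ ¬c ∧ b ∨ d ∧ ¬c ∧ b ∧ c ∨ ¬c ∧ b ∧ c ∧ ¬¬¬d)
= ¬¬¬c ∧ ¬c ∧ b ∨ d ∧ ¬c ∧ b ∧ c ∨ ¬c ∧ b ∧ c ∧ ¬¬¬d
= ¬¬¬c ∧ ¬c ∧ b ∨ d ∧ ¬c ∧ b ∧ c ∨ ¬c ∧ b ∧ c ∧ ¬d
= ¬¬¬c ∧ ¬c ∧ b ∨ ¬c ∧ b ∧ c
= ¬c ∧ ¬c ∧ b ∨ ¬c ∧ b ∧ c
= ¬c ∧ b

¬c ∧ b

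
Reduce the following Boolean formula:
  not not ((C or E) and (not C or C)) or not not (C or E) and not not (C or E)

not not ((C or E) and (not C or C)) or not not (C or E) and not not (C or E)
= not not (C or E) or not not (C or E) and not not (C or E)   — complement / identity
= not not (C or E) or not not (C or E)   — idempotence
= not not (C or E)   — idempotence
= C or E   — double negation

C or E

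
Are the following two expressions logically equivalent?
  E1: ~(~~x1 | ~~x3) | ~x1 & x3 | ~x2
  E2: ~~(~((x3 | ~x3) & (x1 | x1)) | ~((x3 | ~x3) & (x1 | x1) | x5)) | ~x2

Yes

E1: ~(~~x1 | ~~x3) | ~x1 & x3 | ~x2
    = ~x1 & ~x3 | ~x1 & x3 | ~x2
    = ~x1 | ~x2
E2: ~~(~((x3 | ~x3) & (x1 | x1)) | ~((x3 | ~x3) & (x1 | x1) | x5)) | ~x2
    = ~((x3 | ~x3) & (x1 | x1) & ((x3 | ~x3) & (x1 | x1) | x5)) | ~x2
    = ~((x3 | ~x3) & (x1 | x1)) | ~x2
    = ~(x1 | x1) | ~x2
    = ~x1 | ~x2
Both reduce to ~x1 | ~x2, so they are equivalent.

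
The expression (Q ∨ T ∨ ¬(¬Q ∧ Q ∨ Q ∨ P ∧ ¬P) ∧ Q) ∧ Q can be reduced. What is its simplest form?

(Q ∨ T ∨ ¬(¬Q ∧ Q ∨ Q ∨ P ∧ ¬P) ∧ Q) ∧ Q
= (Q ∨ T ∨ ¬(Q ∨ P ∧ ¬P) ∧ Q) ∧ Q   (complement / identity)
= (Q ∨ T ∨ ¬Q ∧ Q) ∧ Q   (complement / identity)
= (Q ∨ T) ∧ Q   (complement / identity)
= Q   (absorption)

Q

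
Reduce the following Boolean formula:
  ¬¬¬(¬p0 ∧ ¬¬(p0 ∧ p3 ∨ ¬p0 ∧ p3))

¬¬¬(¬p0 ∧ ¬¬(p0 ∧ p3 ∨ ¬p0 ∧ p3))
= ¬¬¬(¬p0 ∧ ¬¬p3)
= ¬(¬p0 ∧ ¬¬p3)
= p0 ∨ ¬p3

p0 ∨ ¬p3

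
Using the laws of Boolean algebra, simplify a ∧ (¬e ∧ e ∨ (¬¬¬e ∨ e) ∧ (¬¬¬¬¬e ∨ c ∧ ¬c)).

a ∧ (¬e ∧ e ∨ (¬¬¬e ∨ e) ∧ (¬¬¬¬¬e ∨ c ∧ ¬c))
= a ∧ (¬e ∧ e ∨ (¬¬¬e ∨ e) ∧ ¬¬¬¬¬e)   [complement / identity]
= a ∧ (¬¬¬e ∨ e) ∧ ¬¬¬¬¬e   [complement / identity]
= a ∧ (¬e ∨ e) ∧ ¬¬¬¬¬e   [double negation]
= a ∧ ¬¬¬¬¬e   [complement / identity]
= a ∧ ¬¬¬e   [double negation]
= a ∧ ¬e   [double negation]

a ∧ ¬e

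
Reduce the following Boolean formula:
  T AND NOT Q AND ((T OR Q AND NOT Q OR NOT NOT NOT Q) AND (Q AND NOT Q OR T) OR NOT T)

T AND NOT Q AND ((T OR Q AND NOT Q OR NOT NOT NOT Q) AND (Q AND NOT Q OR T) OR NOT T)
= T AND NOT Q AND ((T OR Q AND NOT Q OR NOT Q) AND (Q AND NOT Q OR T) OR NOT T)
= T AND NOT Q AND ((T OR Q AND NOT Q OR NOT Q) AND T OR NOT T)
= T AND NOT Q AND ((T OR NOT Q) AND T OR NOT T)
= T AND NOT Q AND (T OR NOT T)
= T AND NOT Q

T AND NOT Q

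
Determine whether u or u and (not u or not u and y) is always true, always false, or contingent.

u or u and (not u or not u and y)
= u or u and not u   — absorption
= u   — complement / identity
This depends on u, so it is not a constant.

contingent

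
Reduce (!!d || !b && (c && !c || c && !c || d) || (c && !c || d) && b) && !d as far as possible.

false

(!!d || !b && (c && !c || c && !c || d) || (c && !c || d) && b) && !d
= (d || !b && (c && !c || c && !c || d) || (c && !c || d) && b) && !d   — double negation
= (d || !b && (c && !c || d) || (c && !c || d) && b) && !d   — complement / identity
= (d || c && !c || d) && !d   — distribution
= (d || d) && !d   — complement / identity
= d && !d   — idempotence
= false   — complement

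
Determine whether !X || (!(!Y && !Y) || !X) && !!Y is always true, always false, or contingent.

!X || (!(!Y && !Y) || !X) && !!Y
= !X || (!!Y || !X) && !!Y   — idempotence
= !X || !!Y   — absorption
= !X || Y   — double negation
This depends on X, Y, so it is not a constant.

contingent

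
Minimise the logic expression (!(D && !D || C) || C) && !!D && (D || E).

(!(D && !D || C) || C) && !!D && (D || E)
= (!C || C) && !!D && (D || E)
= !!D && (D || E)
= D && (D || E)
= D

D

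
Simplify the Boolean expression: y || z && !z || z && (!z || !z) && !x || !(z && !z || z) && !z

y || !z

y || z && !z || z && (!z || !z) && !x || !(z && !z || z) && !z
= y || z && !z || z && !z && !x || !(z && !z || z) && !z   [idempotence]
= y || z && !z || z && !z && !x || !z && !z   [complement / identity]
= y || z && !z || !z && !z   [absorption]
= y || !z   [distribution]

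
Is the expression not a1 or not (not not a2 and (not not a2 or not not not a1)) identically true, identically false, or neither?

neither

not a1 or not (not not a2 and (not not a2 or not not not a1))
= not a1 or not (not not a2 and (not not a2 or not a1))   (double negation)
= not a1 or not not not a2   (absorption)
= not a1 or not a2   (double negation)
This depends on a1, a2, so it is not a constant.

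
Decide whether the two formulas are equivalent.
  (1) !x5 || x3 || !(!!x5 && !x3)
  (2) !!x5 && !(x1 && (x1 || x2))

E1: !x5 || x3 || !(!!x5 && !x3)
    = !x5 || x3 || !x5 || x3
    = !x5 || x3
E2: !!x5 && !(x1 && (x1 || x2))
    = !!x5 && !x1
    = x5 && !x1
These differ: at x1=1, x2=1, x3=1, x5=0, E1 = 1 but E2 = 0.

No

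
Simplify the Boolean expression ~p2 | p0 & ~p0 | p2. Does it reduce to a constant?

~p2 | p0 & ~p0 | p2
= ~p2 | p2   (complement / identity)
= 1   (complement)

1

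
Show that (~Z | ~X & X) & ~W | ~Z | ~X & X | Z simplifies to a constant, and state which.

(~Z | ~X & X) & ~W | ~Z | ~X & X | Z
= ~Z | ~X & X | Z
= ~Z | Z
= 1

1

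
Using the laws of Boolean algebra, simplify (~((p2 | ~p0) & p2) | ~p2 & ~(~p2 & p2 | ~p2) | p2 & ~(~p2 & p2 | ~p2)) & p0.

p0

(~((p2 | ~p0) & p2) | ~p2 & ~(~p2 & p2 | ~p2) | p2 & ~(~p2 & p2 | ~p2)) & p0
= (~((p2 | ~p0) & p2) | ~(~p2 & p2 | ~p2)) & p0   (distribution)
= (~p2 | ~(~p2 & p2 | ~p2)) & p0   (absorption)
= (~p2 | ~~p2) & p0   (complement / identity)
= (~p2 | p2) & p0   (double negation)
= p0   (complement / identity)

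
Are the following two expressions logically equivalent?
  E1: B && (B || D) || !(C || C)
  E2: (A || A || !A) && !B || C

E1: B && (B || D) || !(C || C)
    = B || !(C || C)   (absorption)
    = B || !C   (idempotence)
E2: (A || A || !A) && !B || C
    = (A || !A) && !B || C   (idempotence)
    = !B || C   (complement / identity)
These differ: at A=0, B=1, C=0, D=0, E1 = 1 but E2 = 0.

No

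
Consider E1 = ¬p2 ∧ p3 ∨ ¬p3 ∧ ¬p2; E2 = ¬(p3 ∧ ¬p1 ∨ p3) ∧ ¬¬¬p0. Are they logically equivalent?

No

E1: ¬p2 ∧ p3 ∨ ¬p3 ∧ ¬p2
    = ¬p2
E2: ¬(p3 ∧ ¬p1 ∨ p3) ∧ ¬¬¬p0
    = ¬p3 ∧ ¬¬¬p0
    = ¬p3 ∧ ¬p0
These differ: at p0=1, p1=1, p2=0, p3=0, E1 = 1 but E2 = 0.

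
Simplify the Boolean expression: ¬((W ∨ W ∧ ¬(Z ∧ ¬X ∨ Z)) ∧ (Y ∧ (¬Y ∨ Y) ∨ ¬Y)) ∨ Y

¬((W ∨ W ∧ ¬(Z ∧ ¬X ∨ Z)) ∧ (Y ∧ (¬Y ∨ Y) ∨ ¬Y)) ∨ Y
= ¬((W ∨ W ∧ ¬Z) ∧ (Y ∧ (¬Y ∨ Y) ∨ ¬Y)) ∨ Y
= ¬((W ∨ W ∧ ¬Z) ∧ (Y ∨ ¬Y)) ∨ Y
= ¬(W ∧ (Y ∨ ¬Y)) ∨ Y
= ¬W ∨ Y

¬W ∨ Y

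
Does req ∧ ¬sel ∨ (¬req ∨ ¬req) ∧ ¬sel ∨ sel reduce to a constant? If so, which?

req ∧ ¬sel ∨ (¬req ∨ ¬req) ∧ ¬sel ∨ sel
= req ∧ ¬sel ∨ ¬req ∧ ¬sel ∨ sel   — idempotence
= ¬sel ∨ sel   — distribution
= True   — complement

yes, True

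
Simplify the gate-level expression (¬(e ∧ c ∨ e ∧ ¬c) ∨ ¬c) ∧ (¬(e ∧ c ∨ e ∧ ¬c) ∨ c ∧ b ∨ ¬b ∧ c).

¬e

(¬(e ∧ c ∨ e ∧ ¬c) ∨ ¬c) ∧ (¬(e ∧ c ∨ e ∧ ¬c) ∨ c ∧ b ∨ ¬b ∧ c)
= ¬c ∧ (c ∧ b ∨ ¬b ∧ c) ∨ ¬(e ∧ c ∨ e ∧ ¬c)
= ¬c ∧ (c ∧ b ∨ ¬b ∧ c) ∨ ¬e
= ¬c ∧ c ∨ ¬e
= ¬e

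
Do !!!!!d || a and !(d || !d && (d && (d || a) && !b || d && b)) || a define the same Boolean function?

Yes

E1: !!!!!d || a
    = !!!d || a
    = !d || a
E2: !(d || !d && (d && (d || a) && !b || d && b)) || a
    = !(d || !d && (d && !b || d && b)) || a
    = !(d || !d && d) || a
    = !d || a
Both reduce to !d || a, so they are equivalent.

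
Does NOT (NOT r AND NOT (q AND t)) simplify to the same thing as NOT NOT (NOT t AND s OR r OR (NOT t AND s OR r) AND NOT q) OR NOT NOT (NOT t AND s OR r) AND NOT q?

No

E1: NOT (NOT r AND NOT (q AND t))
    = r OR q AND t   [De Morgan]
E2: NOT NOT (NOT t AND s OR r OR (NOT t AND s OR r) AND NOT q) OR NOT NOT (NOT t AND s OR r) AND NOT q
    = NOT NOT (NOT t AND s OR r) OR NOT NOT (NOT t AND s OR r) AND NOT q   [absorption]
    = NOT NOT (NOT t AND s OR r)   [absorption]
    = NOT t AND s OR r   [double negation]
These differ: at q=1, r=0, s=1, t=0, E1 = 0 but E2 = 1.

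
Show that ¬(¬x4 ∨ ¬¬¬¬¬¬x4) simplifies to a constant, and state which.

¬(¬x4 ∨ ¬¬¬¬¬¬x4)
= ¬(¬x4 ∨ ¬¬¬¬x4)   [double negation]
= ¬(¬x4 ∨ ¬¬x4)   [double negation]
= x4 ∧ ¬x4   [De Morgan]
= False   [complement]

False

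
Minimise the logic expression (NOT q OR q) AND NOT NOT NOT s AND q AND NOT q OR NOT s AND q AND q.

(NOT q OR q) AND NOT NOT NOT s AND q AND NOT q OR NOT s AND q AND q
= (NOT q OR q) AND NOT s AND q AND NOT q OR NOT s AND q AND q   (double negation)
= NOT s AND q AND NOT q OR NOT s AND q AND q   (complement / identity)
= NOT s AND q   (distribution)

NOT s AND q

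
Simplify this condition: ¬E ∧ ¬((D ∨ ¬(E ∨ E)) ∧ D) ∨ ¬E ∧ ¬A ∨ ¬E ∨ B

¬E ∧ ¬((D ∨ ¬(E ∨ E)) ∧ D) ∨ ¬E ∧ ¬A ∨ ¬E ∨ B
= ¬E ∧ ¬((D ∨ ¬E) ∧ D) ∨ ¬E ∧ ¬A ∨ ¬E ∨ B   (idempotence)
= ¬E ∧ ¬D ∨ ¬E ∧ ¬A ∨ ¬E ∨ B   (absorption)
= ¬E ∧ ¬D ∨ ¬E ∨ B   (absorption)
= ¬E ∨ B   (absorption)

¬E ∨ B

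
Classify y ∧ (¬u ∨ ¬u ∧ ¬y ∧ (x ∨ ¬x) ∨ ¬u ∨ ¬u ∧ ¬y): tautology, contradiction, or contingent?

y ∧ (¬u ∨ ¬u ∧ ¬y ∧ (x ∨ ¬x) ∨ ¬u ∨ ¬u ∧ ¬y)
= y ∧ (¬u ∨ ¬u ∧ ¬y ∨ ¬u ∨ ¬u ∧ ¬y)   (complement / identity)
= y ∧ (¬u ∨ ¬u ∧ ¬y)   (idempotence)
= y ∧ ¬u   (absorption)
This depends on u, y, so it is not a constant.

contingent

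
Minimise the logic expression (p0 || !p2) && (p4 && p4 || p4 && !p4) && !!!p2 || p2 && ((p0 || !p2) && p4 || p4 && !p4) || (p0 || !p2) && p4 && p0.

(p0 || !p2) && (p4 && p4 || p4 && !p4) && !!!p2 || p2 && ((p0 || !p2) && p4 || p4 && !p4) || (p0 || !p2) && p4 && p0
= (p0 || !p2) && p4 && !!!p2 || p2 && ((p0 || !p2) && p4 || p4 && !p4) || (p0 || !p2) && p4 && p0
= (p0 || !p2) && p4 && !p2 || p2 && ((p0 || !p2) && p4 || p4 && !p4) || (p0 || !p2) && p4 && p0
= (p0 || !p2) && p4 && !p2 || p2 && (p0 || !p2) && p4 || (p0 || !p2) && p4 && p0
= (p0 || !p2) && p4 || (p0 || !p2) && p4 && p0
= (p0 || !p2) && p4

(p0 || !p2) && p4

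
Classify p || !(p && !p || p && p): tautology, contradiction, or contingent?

tautology

p || !(p && !p || p && p)
= p || !p
= true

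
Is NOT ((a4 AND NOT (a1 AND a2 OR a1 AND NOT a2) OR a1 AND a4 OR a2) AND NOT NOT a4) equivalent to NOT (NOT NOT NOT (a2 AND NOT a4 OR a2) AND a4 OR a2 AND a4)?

E1: NOT ((a4 AND NOT (a1 AND a2 OR a1 AND NOT a2) OR a1 AND a4 OR a2) AND NOT NOT a4)
    = NOT ((a4 AND NOT a1 OR a1 AND a4 OR a2) AND NOT NOT a4)
    = NOT ((a4 OR a2) AND NOT NOT a4)
    = NOT ((a4 OR a2) AND a4)
    = NOT a4
E2: NOT (NOT NOT NOT (a2 AND NOT a4 OR a2) AND a4 OR a2 AND a4)
    = NOT (NOT NOT NOT a2 AND a4 OR a2 AND a4)
    = NOT (NOT a2 AND a4 OR a2 AND a4)
    = NOT a4
Both reduce to NOT a4, so they are equivalent.

Yes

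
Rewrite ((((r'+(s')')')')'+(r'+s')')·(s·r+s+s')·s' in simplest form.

((((r'+(s')')')')'+(r'+s')')·(s·r+s+s')·s'
= ((r'+(s')')'+(r'+s')')·(s·r+s+s')·s'
= ((r'+(s')')'+(r'+s')')·(s+s')·s'
= (r·s'+(r'+s')')·(s+s')·s'
= (r·s'+r·s)·(s+s')·s'
= r·(s+s')·s'
= r·s'

r·s'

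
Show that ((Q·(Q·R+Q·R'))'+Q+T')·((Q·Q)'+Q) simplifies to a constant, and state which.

1

((Q·(Q·R+Q·R'))'+Q+T')·((Q·Q)'+Q)
= ((Q·Q)'+Q+T')·((Q·Q)'+Q)   — distribution
= (Q·Q)'+Q   — absorption
= Q'+Q   — idempotence
= 1   — complement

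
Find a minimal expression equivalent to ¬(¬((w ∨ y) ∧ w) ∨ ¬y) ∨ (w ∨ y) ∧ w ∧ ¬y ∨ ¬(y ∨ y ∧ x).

¬(¬((w ∨ y) ∧ w) ∨ ¬y) ∨ (w ∨ y) ∧ w ∧ ¬y ∨ ¬(y ∨ y ∧ x)
= (w ∨ y) ∧ w ∧ y ∨ (w ∨ y) ∧ w ∧ ¬y ∨ ¬(y ∨ y ∧ x)   — De Morgan
= (w ∨ y) ∧ w ∧ y ∨ (w ∨ y) ∧ w ∧ ¬y ∨ ¬y   — absorption
= (w ∨ y) ∧ w ∨ ¬y   — distribution
= w ∨ ¬y   — absorption

w ∨ ¬y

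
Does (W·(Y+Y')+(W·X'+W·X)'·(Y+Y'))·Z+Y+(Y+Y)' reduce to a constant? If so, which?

(W·(Y+Y')+(W·X'+W·X)'·(Y+Y'))·Z+Y+(Y+Y)'
= (W·(Y+Y')+W'·(Y+Y'))·Z+Y+(Y+Y)'   (distribution)
= (W·(Y+Y')+W'·(Y+Y'))·Z+Y+Y'   (idempotence)
= (Y+Y')·Z+Y+Y'   (distribution)
= Y+Y'   (absorption)
= 1   (complement)

yes, True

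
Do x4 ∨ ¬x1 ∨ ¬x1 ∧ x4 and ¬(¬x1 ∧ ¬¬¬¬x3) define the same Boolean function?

No

E1: x4 ∨ ¬x1 ∨ ¬x1 ∧ x4
    = x4 ∨ ¬x1
E2: ¬(¬x1 ∧ ¬¬¬¬x3)
    = x1 ∨ ¬¬¬x3
    = x1 ∨ ¬x3
These differ: at x1=1, x3=1, x4=0, E1 = 0 but E2 = 1.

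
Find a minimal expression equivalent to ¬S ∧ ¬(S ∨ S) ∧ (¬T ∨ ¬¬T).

¬S ∧ ¬(S ∨ S) ∧ (¬T ∨ ¬¬T)
= ¬S ∧ ¬(S ∨ S) ∧ (¬T ∨ T)   — double negation
= ¬S ∧ ¬S ∧ (¬T ∨ T)   — idempotence
= ¬S ∧ ¬S   — complement / identity
= ¬S   — idempotence

¬S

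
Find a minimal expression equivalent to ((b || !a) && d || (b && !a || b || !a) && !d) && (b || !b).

b || !a

((b || !a) && d || (b && !a || b || !a) && !d) && (b || !b)
= ((b || !a) && d || (b || !a) && !d) && (b || !b)
= (b || !a) && (b || !b)
= b || !a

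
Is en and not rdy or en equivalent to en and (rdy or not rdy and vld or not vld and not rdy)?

Yes

E1: en and not rdy or en
    = en   (absorption)
E2: en and (rdy or not rdy and vld or not vld and not rdy)
    = en and (rdy or not rdy)   (distribution)
    = en   (complement / identity)
Both reduce to en, so they are equivalent.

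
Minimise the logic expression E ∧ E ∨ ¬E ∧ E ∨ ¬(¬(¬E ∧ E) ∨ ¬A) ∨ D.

E ∨ D

E ∧ E ∨ ¬E ∧ E ∨ ¬(¬(¬E ∧ E) ∨ ¬A) ∨ D
= E ∧ E ∨ ¬E ∧ E ∨ ¬E ∧ E ∧ A ∨ D   [De Morgan]
= E ∧ E ∨ ¬E ∧ E ∨ D   [absorption]
= E ∨ D   [distribution]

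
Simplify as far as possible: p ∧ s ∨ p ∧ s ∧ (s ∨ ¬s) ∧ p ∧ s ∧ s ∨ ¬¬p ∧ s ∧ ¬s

p ∧ s

p ∧ s ∨ p ∧ s ∧ (s ∨ ¬s) ∧ p ∧ s ∧ s ∨ ¬¬p ∧ s ∧ ¬s
= p ∧ s ∨ p ∧ s ∧ p ∧ s ∧ s ∨ ¬¬p ∧ s ∧ ¬s
= p ∧ s ∨ p ∧ s ∧ p ∧ s ∧ s ∨ p ∧ s ∧ ¬s
= p ∧ s ∨ p ∧ s ∧ s ∨ p ∧ s ∧ ¬s
= p ∧ s ∨ p ∧ s ∧ ¬s
= p ∧ s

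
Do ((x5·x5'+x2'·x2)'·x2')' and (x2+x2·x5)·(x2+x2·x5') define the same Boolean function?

E1: ((x5·x5'+x2'·x2)'·x2')'
    = ((x5·x5')'·x2')'   (complement / identity)
    = x5·x5'+x2   (De Morgan)
    = x2   (complement / identity)
E2: (x2+x2·x5)·(x2+x2·x5')
    = (x2+x2·x5)·x2   (absorption)
    = x2·x2   (absorption)
    = x2   (idempotence)
Both reduce to x2, so they are equivalent.

Yes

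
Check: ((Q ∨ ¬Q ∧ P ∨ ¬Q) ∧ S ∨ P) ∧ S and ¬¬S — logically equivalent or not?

Yes

E1: ((Q ∨ ¬Q ∧ P ∨ ¬Q) ∧ S ∨ P) ∧ S
    = ((Q ∨ ¬Q) ∧ S ∨ P) ∧ S   — absorption
    = (S ∨ P) ∧ S   — complement / identity
    = S   — absorption
E2: ¬¬S
    = S   — double negation
Both reduce to S, so they are equivalent.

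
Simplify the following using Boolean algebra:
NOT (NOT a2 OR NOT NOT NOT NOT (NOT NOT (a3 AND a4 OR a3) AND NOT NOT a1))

a2 AND (NOT a3 OR NOT a1)

NOT (NOT a2 OR NOT NOT NOT NOT (NOT NOT (a3 AND a4 OR a3) AND NOT NOT a1))
= NOT (NOT a2 OR NOT NOT NOT NOT (NOT NOT a3 AND NOT NOT a1))   (absorption)
= NOT (NOT a2 OR NOT NOT NOT (NOT a3 OR NOT a1))   (De Morgan)
= NOT (NOT a2 OR NOT (NOT a3 OR NOT a1))   (double negation)
= a2 AND (NOT a3 OR NOT a1)   (De Morgan)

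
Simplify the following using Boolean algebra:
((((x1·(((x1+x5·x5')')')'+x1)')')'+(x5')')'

x1·x5'

((((x1·(((x1+x5·x5')')')'+x1)')')'+(x5')')'
= ((((x1·((x1')')'+x1)')')'+(x5')')'   — complement / identity
= ((((x1·x1'+x1)')')'+(x5')')'   — double negation
= ((x1·x1'+x1)')'·x5'   — De Morgan
= (x1')'·x5'   — complement / identity
= x1·x5'   — double negation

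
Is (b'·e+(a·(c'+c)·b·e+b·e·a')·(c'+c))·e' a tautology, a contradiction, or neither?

contradiction

(b'·e+(a·(c'+c)·b·e+b·e·a')·(c'+c))·e'
= (b'·e+a·(c'+c)·b·e+b·e·a')·e'   — complement / identity
= (b'·e+a·b·e+b·e·a')·e'   — complement / identity
= (b'·e+b·e)·e'   — distribution
= e·e'   — distribution
= 0   — complement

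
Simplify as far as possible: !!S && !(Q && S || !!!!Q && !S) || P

S && !Q || P

!!S && !(Q && S || !!!!Q && !S) || P
= !!S && !(Q && S || !!Q && !S) || P   [double negation]
= S && !(Q && S || !!Q && !S) || P   [double negation]
= S && !(Q && S || Q && !S) || P   [double negation]
= S && !Q || P   [distribution]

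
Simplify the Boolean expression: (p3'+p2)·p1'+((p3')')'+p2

p3'+p2

(p3'+p2)·p1'+((p3')')'+p2
= (p3'+p2)·p1'+p3'+p2   (double negation)
= p3'+p2   (absorption)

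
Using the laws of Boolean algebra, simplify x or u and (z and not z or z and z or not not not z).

x or u and (z and not z or z and z or not not not z)
= x or u and (z and not z or z and z or not z)   [double negation]
= x or u and (z or not z)   [distribution]
= x or u   [complement / identity]

x or u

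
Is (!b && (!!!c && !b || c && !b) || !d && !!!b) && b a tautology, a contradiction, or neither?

(!b && (!!!c && !b || c && !b) || !d && !!!b) && b
= (!b && (!c && !b || c && !b) || !d && !!!b) && b
= (!b && !b || !d && !!!b) && b
= (!b && !b || !d && !b) && b
= !b && (!b || !d) && b
= !b && b
= false

contradiction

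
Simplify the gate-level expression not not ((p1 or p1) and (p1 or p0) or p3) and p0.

not not ((p1 or p1) and (p1 or p0) or p3) and p0
= not not (p1 and p0 or p1 or p3) and p0   (distribution)
= not not (p1 or p3) and p0   (absorption)
= (p1 or p3) and p0   (double negation)

(p1 or p3) and p0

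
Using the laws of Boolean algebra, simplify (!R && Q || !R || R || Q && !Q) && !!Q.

Q

(!R && Q || !R || R || Q && !Q) && !!Q
= (!R || R || Q && !Q) && !!Q
= (!R || R) && !!Q
= !!Q
= Q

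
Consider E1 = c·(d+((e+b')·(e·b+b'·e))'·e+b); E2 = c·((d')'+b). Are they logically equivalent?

E1: c·(d+((e+b')·(e·b+b'·e))'·e+b)
    = c·(d+((e+b')·e)'·e+b)   [distribution]
    = c·(d+e'·e+b)   [absorption]
    = c·(d+b)   [complement / identity]
E2: c·((d')'+b)
    = c·(d+b)   [double negation]
Both reduce to c·(d+b), so they are equivalent.

Yes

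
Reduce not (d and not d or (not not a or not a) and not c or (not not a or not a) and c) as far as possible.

False

not (d and not d or (not not a or not a) and not c or (not not a or not a) and c)
= not ((not not a or not a) and not c or (not not a or not a) and c)
= not (not not a or not a)
= not a and a
= False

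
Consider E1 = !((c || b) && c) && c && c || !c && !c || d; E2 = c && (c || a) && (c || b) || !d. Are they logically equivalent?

E1: !((c || b) && c) && c && c || !c && !c || d
    = !((c || b) && c) && c || !c && !c || d   [idempotence]
    = !c && c || !c && !c || d   [absorption]
    = !c || d   [distribution]
E2: c && (c || a) && (c || b) || !d
    = c && (c || b) || !d   [absorption]
    = c || !d   [absorption]
These differ: at a=0, b=0, c=0, d=1, E1 = 1 but E2 = 0.

No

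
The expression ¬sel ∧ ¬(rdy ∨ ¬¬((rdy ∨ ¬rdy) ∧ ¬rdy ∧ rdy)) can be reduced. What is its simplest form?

¬sel ∧ ¬rdy

¬sel ∧ ¬(rdy ∨ ¬¬((rdy ∨ ¬rdy) ∧ ¬rdy ∧ rdy))
= ¬sel ∧ ¬(rdy ∨ (rdy ∨ ¬rdy) ∧ ¬rdy ∧ rdy)   [double negation]
= ¬sel ∧ ¬(rdy ∨ ¬rdy ∧ rdy)   [complement / identity]
= ¬sel ∧ ¬rdy   [complement / identity]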